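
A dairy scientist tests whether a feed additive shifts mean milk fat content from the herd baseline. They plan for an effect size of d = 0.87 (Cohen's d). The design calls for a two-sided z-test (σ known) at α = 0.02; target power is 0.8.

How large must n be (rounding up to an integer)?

n = 14

For power 0.8 need Φ(δ − z_{0.01}) = 0.8, so δ = z_{0.01} + z_{0.20} = 2.326 + 0.842 = 3.168.
(Ignoring the negligible lower-tail rejection probability gives the usual closed-form inversion.)
δ = d·√n ⇒ n = (δ/d)² = (3.168 / 0.87)² = 13.26.
Round up to the next whole unit.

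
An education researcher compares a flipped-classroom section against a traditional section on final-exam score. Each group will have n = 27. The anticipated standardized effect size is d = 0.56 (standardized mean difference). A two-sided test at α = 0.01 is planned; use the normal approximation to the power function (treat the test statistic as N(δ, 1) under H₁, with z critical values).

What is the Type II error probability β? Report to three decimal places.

Noncentrality parameter: δ = d·√(n/2) = 0.56 × √(27/2) = 2.0576
Two-sided α = 0.01 → critical value z_{0.005} = 2.576.
Power = Φ(δ − 2.576) + Φ(−δ − 2.576) = Φ(-0.518) + Φ(-4.633) = 0.3021 + 0.0000 = 0.3021.
Type II error: β = 1 − power = 1 − 0.3021 = 0.6979.

β ≈ 0.698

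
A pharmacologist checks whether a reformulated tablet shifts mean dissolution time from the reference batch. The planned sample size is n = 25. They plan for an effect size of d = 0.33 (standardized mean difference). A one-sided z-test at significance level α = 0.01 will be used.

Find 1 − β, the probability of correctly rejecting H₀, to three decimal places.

Noncentrality parameter: δ = d·√n = 0.33 × √25 = 1.6500
Critical value for a one-sided test at α = 0.01: z_α = 2.326.
Power = Φ(δ − 2.326) = Φ(-0.676) = 0.2494.

Power ≈ 0.249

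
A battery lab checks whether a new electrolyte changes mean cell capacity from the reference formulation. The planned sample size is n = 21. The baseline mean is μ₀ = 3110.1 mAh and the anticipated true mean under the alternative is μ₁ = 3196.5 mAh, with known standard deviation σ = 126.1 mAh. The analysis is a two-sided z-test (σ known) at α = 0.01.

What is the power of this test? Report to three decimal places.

Standardized effect: d = |μ₁ − μ₀| / σ = |3196.5 − 3110.1| / 126.1 = 0.6852
Noncentrality parameter: δ = d·√n = 0.6852 × √21 = 3.1398
Critical value for a two-sided test at α = 0.01: z_{α/2} = 2.576.
Power = Φ(δ − 2.576) + Φ(−δ − 2.576) = Φ(0.564) + Φ(-5.716) = 0.7136 + 0.0000 = 0.7136.

Power ≈ 0.714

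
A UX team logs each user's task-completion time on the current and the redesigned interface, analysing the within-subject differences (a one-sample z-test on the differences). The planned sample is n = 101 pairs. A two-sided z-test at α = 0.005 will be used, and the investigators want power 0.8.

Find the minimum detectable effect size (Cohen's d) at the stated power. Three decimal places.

d ≈ 0.363

Need Φ(δ − 2.807) = 0.8, so δ = 2.807 + 0.842 = 3.649.
(The second rejection-region term Φ(−δ − z_{α/2}) is negligible and dropped.)
δ = d·√n ⇒ d = δ/√n = 3.649/√101 = 0.3631.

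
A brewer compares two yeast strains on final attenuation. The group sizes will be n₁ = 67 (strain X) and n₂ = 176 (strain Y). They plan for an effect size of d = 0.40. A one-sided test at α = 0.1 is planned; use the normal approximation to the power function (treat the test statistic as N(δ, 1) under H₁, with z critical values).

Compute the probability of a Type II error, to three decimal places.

Noncentrality parameter: δ = d / √(1/n₁ + 1/n₂) = 0.40 / √(1/67 + 1/176) = 2.7864
One-sided α = 0.1 → critical value z_{0.1} = 1.282.
Power = P(Z > 1.282 − δ) = Φ(1.505) = 0.9338.
Type II error: β = 1 − power = 1 − 0.9338 = 0.0662.

β ≈ 0.066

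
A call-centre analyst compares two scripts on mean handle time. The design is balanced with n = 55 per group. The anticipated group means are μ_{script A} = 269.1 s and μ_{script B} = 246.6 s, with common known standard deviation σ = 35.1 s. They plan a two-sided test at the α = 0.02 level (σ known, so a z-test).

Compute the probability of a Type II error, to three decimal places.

β ≈ 0.150

Standardized effect: d = |μ_{script A} − μ_{script B}| / σ = |269.1 − 246.6| / 35.1 = 0.6410
Noncentrality parameter: δ = d·√(n/2) = 0.6410 × √(55/2) = 3.3616
Critical value for a two-sided test at α = 0.02: z_{α/2} = 2.326.
Power = Φ(δ − 2.326) + Φ(−δ − 2.326) = Φ(1.035) + Φ(-5.688) = 0.8497 + 0.0000 = 0.8497.
Type II error: β = 1 − power = 1 − 0.8497 = 0.1503.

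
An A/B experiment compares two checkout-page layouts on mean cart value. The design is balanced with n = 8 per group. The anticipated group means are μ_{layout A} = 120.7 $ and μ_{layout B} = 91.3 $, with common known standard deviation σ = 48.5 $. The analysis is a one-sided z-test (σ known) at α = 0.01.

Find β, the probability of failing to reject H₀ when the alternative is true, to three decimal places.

β ≈ 0.867

Standardized effect: d = |μ_{layout A} − μ_{layout B}| / σ = |120.7 − 91.3| / 48.5 = 0.6062
Noncentrality parameter: δ = d·√(n/2) = 0.6062 × √(8/2) = 1.2124
Critical value for a one-sided test at α = 0.01: z_α = 2.326.
Power = P(Z > 2.326 − δ) = Φ(-1.114) = 0.1326.
Type II error: β = 1 − power = 1 − 0.1326 = 0.8674.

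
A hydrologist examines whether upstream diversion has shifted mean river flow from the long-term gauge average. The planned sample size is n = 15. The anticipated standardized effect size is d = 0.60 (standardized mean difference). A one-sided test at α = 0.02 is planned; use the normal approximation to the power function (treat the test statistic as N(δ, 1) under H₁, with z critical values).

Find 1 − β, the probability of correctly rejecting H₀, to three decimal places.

Noncentrality parameter: δ = d·√n = 0.60 × √15 = 2.3238
Critical value for a one-sided test at α = 0.02: z_α = 2.054.
Power = P(Z > 2.054 − δ) = Φ(0.270) = 0.6064.

Power ≈ 0.606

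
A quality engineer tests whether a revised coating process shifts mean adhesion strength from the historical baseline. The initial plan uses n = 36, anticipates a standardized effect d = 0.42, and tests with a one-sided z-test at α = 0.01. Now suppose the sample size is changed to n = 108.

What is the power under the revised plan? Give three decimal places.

With n = 108: δ = d·√n = 0.42 × √108 = 4.3648. Critical value z_{0.01} = 2.326.
Revised power = P(Z > 2.326 − δ) = Φ(2.038) = 0.9792.

Power ≈ 0.979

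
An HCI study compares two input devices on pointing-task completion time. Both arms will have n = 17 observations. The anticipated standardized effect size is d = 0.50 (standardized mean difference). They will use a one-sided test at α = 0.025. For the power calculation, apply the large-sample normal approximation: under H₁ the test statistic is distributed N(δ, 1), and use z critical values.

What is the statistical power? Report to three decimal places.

Noncentrality parameter: δ = d·√(n/2) = 0.50 × √(17/2) = 1.4577
One-sided α = 0.025 → critical value z_{0.025} = 1.960.
Power = P(Z > 1.960 − δ) = Φ(-0.502) = 0.3078.

Power ≈ 0.308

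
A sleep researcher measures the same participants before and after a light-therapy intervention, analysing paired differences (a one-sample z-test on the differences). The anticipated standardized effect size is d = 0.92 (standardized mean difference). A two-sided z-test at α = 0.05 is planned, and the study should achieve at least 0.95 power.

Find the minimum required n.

n = 16

For power 0.95 need Φ(δ − z_{0.025}) = 0.95, so δ = z_{0.025} + z_{0.05} = 1.960 + 1.645 = 3.605.
(For δ > 0 the lower-tail rejection region contributes negligibly to power, so the one-term inversion is standard.)
δ = d·√n ⇒ n = (δ/d)² = (3.605 / 0.92)² = 15.35.
Round up to the next whole unit.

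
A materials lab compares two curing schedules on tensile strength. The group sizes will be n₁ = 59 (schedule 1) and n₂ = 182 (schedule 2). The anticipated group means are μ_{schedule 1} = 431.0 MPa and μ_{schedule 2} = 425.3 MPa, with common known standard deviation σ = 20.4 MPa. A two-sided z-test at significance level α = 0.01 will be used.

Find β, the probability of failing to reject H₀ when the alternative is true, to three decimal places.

Standardized effect: d = |μ_{schedule 1} − μ_{schedule 2}| / σ = |431.0 − 425.3| / 20.4 = 0.2794
Noncentrality parameter: δ = d / √(1/n₁ + 1/n₂) = 0.2794 / √(1/59 + 1/182) = 1.8651
Critical value for a two-sided test at α = 0.01: z_{α/2} = 2.576.
Power = Φ(δ − 2.576) + Φ(−δ − 2.576) = Φ(-0.711) + Φ(-4.441) = 0.2386 + 0.0000 = 0.2386.
Type II error: β = 1 − power = 1 − 0.2386 = 0.7614.

β ≈ 0.761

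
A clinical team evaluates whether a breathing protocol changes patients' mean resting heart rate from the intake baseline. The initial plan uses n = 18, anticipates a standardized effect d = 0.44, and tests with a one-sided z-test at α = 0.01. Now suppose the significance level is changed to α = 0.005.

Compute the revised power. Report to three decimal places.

Power ≈ 0.239

δ = d·√n = 0.44 × √18 = 1.8668 (unchanged). New critical value: z_{0.005} = 2.576.
Revised power = P(Z > 2.576 − δ) = Φ(-0.709) = 0.2391.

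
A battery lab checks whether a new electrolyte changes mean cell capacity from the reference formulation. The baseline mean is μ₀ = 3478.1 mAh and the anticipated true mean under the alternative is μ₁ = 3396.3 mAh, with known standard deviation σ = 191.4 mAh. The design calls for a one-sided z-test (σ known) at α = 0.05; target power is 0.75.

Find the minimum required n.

Standardized effect: d = |μ₁ − μ₀| / σ = |3396.3 − 3478.1| / 191.4 = 0.4274
Set Φ(δ − 1.645) = 0.75; then δ − 1.645 = Φ⁻¹(0.75) = 0.674, giving δ = 2.319.
δ = d·√n ⇒ n = (δ/d)² = (2.319 / 0.4274)² = 29.45.
Round up to the next whole unit.

n = 30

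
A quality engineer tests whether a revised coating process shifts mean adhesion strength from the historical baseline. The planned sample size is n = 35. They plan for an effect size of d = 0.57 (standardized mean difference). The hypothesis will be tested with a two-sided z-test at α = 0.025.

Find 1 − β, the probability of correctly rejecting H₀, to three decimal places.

Power ≈ 0.871

Noncentrality parameter: δ = d·√n = 0.57 × √35 = 3.3722
Critical value for a two-sided test at α = 0.025: z_{α/2} = 2.241.
Power = Φ(δ − 2.241) + Φ(−δ − 2.241) = Φ(1.131) + Φ(-5.614) = 0.8709 + 0.0000 = 0.8709.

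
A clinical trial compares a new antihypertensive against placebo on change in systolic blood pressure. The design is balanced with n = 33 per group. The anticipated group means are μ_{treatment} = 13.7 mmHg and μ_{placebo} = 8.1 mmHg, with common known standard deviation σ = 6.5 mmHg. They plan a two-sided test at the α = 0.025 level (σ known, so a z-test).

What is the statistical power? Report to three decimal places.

Standardized effect: d = |μ_{treatment} − μ_{placebo}| / σ = |13.7 − 8.1| / 6.5 = 0.8615
Noncentrality parameter: δ = d·√(n/2) = 0.8615 × √(33/2) = 3.4996
Critical value for a two-sided test at α = 0.025: z_{α/2} = 2.241.
Power = Φ(δ − 2.241) + Φ(−δ − 2.241) = Φ(1.258) + Φ(-5.741) = 0.8958 + 0.0000 = 0.8958.

Power ≈ 0.896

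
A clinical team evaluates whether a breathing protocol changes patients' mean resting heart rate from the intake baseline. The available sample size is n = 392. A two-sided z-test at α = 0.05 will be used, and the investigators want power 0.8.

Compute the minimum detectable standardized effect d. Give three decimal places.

Need Φ(δ − 1.960) = 0.8, so δ = 1.960 + 0.842 = 2.802.
(Lower-tail contribution to power is negligible for δ > 0.)
δ = d·√n ⇒ d = δ/√n = 2.802/√392 = 0.1415.

d ≈ 0.142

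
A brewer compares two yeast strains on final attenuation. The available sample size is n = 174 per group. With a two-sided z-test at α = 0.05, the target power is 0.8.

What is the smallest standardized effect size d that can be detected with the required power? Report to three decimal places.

d ≈ 0.300

Required noncentrality: δ = z_{0.025} + z_{0.20} = 1.960 + 0.842 = 2.802.
(Lower-tail contribution to power is negligible for δ > 0.)
δ = d·√(n/2) ⇒ d = δ/√(n/2) = 2.802/√(174/2) = 0.3004.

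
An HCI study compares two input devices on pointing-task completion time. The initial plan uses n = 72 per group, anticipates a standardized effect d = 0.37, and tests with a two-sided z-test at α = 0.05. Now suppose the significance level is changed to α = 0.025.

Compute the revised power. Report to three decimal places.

δ = d·√(n/2) = 0.37 × √(72/2) = 2.2200 (unchanged). New critical value: z_{0.0125} = 2.241.
Revised power = Φ(δ − 2.241) + Φ(−δ − 2.241) = Φ(-0.021) + Φ(-4.461) = 0.4915 + 0.0000 = 0.4915.

Power ≈ 0.491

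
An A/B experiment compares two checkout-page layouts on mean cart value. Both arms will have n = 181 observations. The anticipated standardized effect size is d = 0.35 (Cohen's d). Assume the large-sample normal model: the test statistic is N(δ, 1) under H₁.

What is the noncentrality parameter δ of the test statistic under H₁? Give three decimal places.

δ ≈ 3.330

The noncentrality parameter scales effect size by the design's sample-size factor: δ = d·√(n/2) = 0.35 × √(181/2) = 3.3296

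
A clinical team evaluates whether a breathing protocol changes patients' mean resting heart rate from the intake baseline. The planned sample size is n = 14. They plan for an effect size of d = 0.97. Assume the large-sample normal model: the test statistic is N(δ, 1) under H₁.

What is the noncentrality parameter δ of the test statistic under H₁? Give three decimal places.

δ ≈ 3.629

The noncentrality parameter scales effect size by the design's sample-size factor: δ = d·√n = 0.97 × √14 = 3.6294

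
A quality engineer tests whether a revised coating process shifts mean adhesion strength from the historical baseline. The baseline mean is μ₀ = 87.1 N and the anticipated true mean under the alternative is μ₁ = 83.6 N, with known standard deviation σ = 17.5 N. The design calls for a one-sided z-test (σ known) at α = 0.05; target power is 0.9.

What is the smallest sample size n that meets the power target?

n = 215

Standardized effect: d = |μ₁ − μ₀| / σ = |83.6 − 87.1| / 17.5 = 0.2000
Set Φ(δ − 1.645) = 0.9; then δ − 1.645 = Φ⁻¹(0.9) = 1.282, giving δ = 2.926.
δ = d·√n ⇒ n = (δ/d)² = (2.926 / 0.2000)² = 214.10.
Rounding up, n = 215.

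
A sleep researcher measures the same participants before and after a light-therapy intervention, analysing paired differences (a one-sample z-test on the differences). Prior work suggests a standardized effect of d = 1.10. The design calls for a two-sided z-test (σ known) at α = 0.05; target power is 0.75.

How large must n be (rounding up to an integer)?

For power 0.75 need Φ(δ − z_{0.025}) = 0.75, so δ = z_{0.025} + z_{0.25} = 1.960 + 0.674 = 2.634.
(Ignoring the negligible lower-tail rejection probability gives the usual closed-form inversion.)
δ = d·√n ⇒ n = (δ/d)² = (2.634 / 1.10)² = 5.74.
Rounding up, n = 6.

n = 6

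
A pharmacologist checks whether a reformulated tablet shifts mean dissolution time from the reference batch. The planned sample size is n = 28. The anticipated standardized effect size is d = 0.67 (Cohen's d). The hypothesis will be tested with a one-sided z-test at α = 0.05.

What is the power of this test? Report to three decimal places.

Noncentrality parameter: δ = d·√n = 0.67 × √28 = 3.5453
Critical value for a one-sided test at α = 0.05: z_α = 1.645.
Power = P(Z > 1.645 − δ) = Φ(1.900) = 0.9713.

Power ≈ 0.971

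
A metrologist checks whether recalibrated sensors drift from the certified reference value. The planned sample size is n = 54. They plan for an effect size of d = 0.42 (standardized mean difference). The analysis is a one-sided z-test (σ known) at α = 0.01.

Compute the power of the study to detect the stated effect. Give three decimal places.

Power ≈ 0.776

Noncentrality parameter: δ = d·√n = 0.42 × √54 = 3.0864
Critical value for a one-sided test at α = 0.01: z_α = 2.326.
Power = P(Z > 2.326 − δ) = Φ(0.760) = 0.7764.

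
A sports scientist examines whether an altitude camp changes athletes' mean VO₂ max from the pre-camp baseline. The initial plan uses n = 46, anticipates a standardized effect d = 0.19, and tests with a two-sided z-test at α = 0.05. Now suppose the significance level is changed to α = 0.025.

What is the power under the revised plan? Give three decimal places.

δ = d·√n = 0.19 × √46 = 1.2886 (unchanged). New critical value: z_{0.0125} = 2.241.
Revised power = Φ(δ − 2.241) + Φ(−δ − 2.241) = Φ(-0.953) + Φ(-3.530) = 0.1704 + 0.0002 = 0.1706.

Power ≈ 0.171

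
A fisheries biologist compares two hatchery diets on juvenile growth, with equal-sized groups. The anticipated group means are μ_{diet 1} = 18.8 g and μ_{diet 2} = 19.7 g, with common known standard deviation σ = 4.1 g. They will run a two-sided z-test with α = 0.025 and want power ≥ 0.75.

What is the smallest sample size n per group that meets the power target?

n = 353 per group

Standardized effect: d = |μ_{diet 1} − μ_{diet 2}| / σ = |18.8 − 19.7| / 4.1 = 0.2195
For power 0.75 need Φ(δ − z_{0.0125}) = 0.75, so δ = z_{0.0125} + z_{0.25} = 2.241 + 0.674 = 2.916.
(For δ > 0 the lower-tail rejection region contributes negligibly to power, so the one-term inversion is standard.)
δ = d·√(n/2) ⇒ n = 2(δ/d)² = 2 × (2.916 / 0.2195)² = 352.90.
Round up to the next whole unit.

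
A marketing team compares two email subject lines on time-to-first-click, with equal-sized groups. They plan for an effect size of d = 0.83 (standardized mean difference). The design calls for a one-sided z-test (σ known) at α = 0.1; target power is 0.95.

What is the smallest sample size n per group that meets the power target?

n = 25 per group

For power 0.95 need Φ(δ − z_{0.1}) = 0.95, so δ = z_{0.1} + z_{0.05} = 1.282 + 1.645 = 2.926.
δ = d·√(n/2) ⇒ n = 2(δ/d)² = 2 × (2.926 / 0.83)² = 24.86.
Round up to the next whole unit.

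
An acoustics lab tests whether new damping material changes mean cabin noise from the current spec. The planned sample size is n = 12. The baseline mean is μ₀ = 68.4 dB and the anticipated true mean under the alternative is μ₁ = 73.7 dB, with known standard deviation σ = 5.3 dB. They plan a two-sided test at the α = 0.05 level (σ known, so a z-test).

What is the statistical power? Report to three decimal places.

Power ≈ 0.934

Standardized effect: d = |μ₁ − μ₀| / σ = |73.7 − 68.4| / 5.3 = 1.0000
Noncentrality parameter: δ = d·√n = 1.0000 × √12 = 3.4641
Critical value for a two-sided test at α = 0.05: z_{α/2} = 1.960.
Power = Φ(δ − 1.960) + Φ(−δ − 1.960) = Φ(1.504) + Φ(-5.424) = 0.9337 + 0.0000 = 0.9337.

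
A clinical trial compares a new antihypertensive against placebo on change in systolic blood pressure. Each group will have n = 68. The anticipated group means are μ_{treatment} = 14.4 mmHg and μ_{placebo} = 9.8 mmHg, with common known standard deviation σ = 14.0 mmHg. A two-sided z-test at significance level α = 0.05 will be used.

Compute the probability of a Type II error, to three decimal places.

β ≈ 0.518

Standardized effect: d = |μ_{treatment} − μ_{placebo}| / σ = |14.4 − 9.8| / 14.0 = 0.3286
Noncentrality parameter: δ = d·√(n/2) = 0.3286 × √(68/2) = 1.9159
Two-sided α = 0.05 → critical value z_{0.025} = 1.960.
Power = Φ(δ − 1.960) + Φ(−δ − 1.960) = Φ(-0.044) + Φ(-3.876) = 0.4824 + 0.0001 = 0.4825.
Type II error: β = 1 − power = 1 − 0.4825 = 0.5175.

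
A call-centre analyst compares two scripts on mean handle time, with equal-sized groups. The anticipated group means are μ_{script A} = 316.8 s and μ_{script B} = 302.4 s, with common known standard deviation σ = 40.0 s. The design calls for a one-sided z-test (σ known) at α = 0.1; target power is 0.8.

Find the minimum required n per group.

Standardized effect: d = |μ_{script A} − μ_{script B}| / σ = |316.8 − 302.4| / 40.0 = 0.3600
For power 0.8 need Φ(δ − z_{0.1}) = 0.8, so δ = z_{0.1} + z_{0.20} = 1.282 + 0.842 = 2.123.
δ = d·√(n/2) ⇒ n = 2(δ/d)² = 2 × (2.123 / 0.3600)² = 69.57.
Rounding up, n = 70 per group.

n = 70 per group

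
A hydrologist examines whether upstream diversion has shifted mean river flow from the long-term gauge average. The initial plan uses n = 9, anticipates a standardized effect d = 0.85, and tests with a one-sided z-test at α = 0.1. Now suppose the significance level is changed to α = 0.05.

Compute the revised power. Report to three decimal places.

Power ≈ 0.817

δ = d·√n = 0.85 × √9 = 2.5500 (unchanged). New critical value: z_{0.05} = 1.645.
Revised power = Φ(δ − 1.645) = Φ(0.905) = 0.8173.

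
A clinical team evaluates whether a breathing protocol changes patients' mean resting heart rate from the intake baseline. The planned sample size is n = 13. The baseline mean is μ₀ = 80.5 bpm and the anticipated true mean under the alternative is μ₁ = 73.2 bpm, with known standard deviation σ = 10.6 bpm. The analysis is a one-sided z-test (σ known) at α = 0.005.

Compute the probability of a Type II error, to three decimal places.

β ≈ 0.537

Standardized effect: d = |μ₁ − μ₀| / σ = |73.2 − 80.5| / 10.6 = 0.6887
Noncentrality parameter: δ = d·√n = 0.6887 × √13 = 2.4831
Critical value for a one-sided test at α = 0.005: z_α = 2.576.
Power = Φ(δ − 2.576) = Φ(-0.093) = 0.4630.
Type II error: β = 1 − power = 1 − 0.4630 = 0.5370.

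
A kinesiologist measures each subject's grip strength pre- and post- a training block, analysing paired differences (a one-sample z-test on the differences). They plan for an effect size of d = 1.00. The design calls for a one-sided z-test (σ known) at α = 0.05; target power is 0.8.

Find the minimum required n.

Set Φ(δ − 1.645) = 0.8; then δ − 1.645 = Φ⁻¹(0.8) = 0.842, giving δ = 2.486.
δ = d·√n ⇒ n = (δ/d)² = (2.486 / 1.00)² = 6.18.
Round up to the next whole unit.

n = 7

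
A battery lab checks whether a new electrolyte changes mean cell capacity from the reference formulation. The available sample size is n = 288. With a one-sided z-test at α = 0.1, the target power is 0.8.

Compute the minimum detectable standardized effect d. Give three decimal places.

Required noncentrality: δ = z_{0.1} + z_{0.20} = 1.282 + 0.842 = 2.123.
δ = d·√n ⇒ d = δ/√n = 2.123/√288 = 0.1251.

d ≈ 0.125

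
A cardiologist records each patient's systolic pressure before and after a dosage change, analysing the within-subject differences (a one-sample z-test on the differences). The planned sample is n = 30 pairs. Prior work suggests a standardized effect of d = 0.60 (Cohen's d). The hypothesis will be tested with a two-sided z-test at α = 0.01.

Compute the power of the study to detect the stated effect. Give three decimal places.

Noncentrality parameter: λ = d·√n = 0.60 × √30 = 3.2863
Two-sided α = 0.01 → critical value z_{0.005} = 2.576.
Power = Φ(λ − 2.576) + Φ(−λ − 2.576) = Φ(0.711) + Φ(-5.862) = 0.7613 + 0.0000 = 0.7613.

Power ≈ 0.761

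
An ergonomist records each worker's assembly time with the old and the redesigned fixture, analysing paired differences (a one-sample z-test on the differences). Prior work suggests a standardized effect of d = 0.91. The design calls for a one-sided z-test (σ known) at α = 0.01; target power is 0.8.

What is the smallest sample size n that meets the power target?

For power 0.8 need Φ(δ − z_{0.01}) = 0.8, so δ = z_{0.01} + z_{0.20} = 2.326 + 0.842 = 3.168.
δ = d·√n ⇒ n = (δ/d)² = (3.168 / 0.91)² = 12.12.
Round up to the next whole unit.

n = 13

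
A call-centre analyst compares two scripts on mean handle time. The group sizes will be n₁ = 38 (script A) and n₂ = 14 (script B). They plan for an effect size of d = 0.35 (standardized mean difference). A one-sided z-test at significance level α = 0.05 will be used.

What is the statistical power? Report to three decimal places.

Noncentrality parameter: λ = d / √(1/n₁ + 1/n₂) = 0.35 / √(1/38 + 1/14) = 1.1195
Critical value for a one-sided test at α = 0.05: z_α = 1.645.
Power = Φ(λ − 1.645) = Φ(-0.525) = 0.2997.

Power ≈ 0.300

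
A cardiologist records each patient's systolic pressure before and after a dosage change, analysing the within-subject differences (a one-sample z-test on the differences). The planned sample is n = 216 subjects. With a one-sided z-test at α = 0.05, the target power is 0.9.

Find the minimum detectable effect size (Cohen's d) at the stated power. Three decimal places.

d ≈ 0.199

Required noncentrality: δ = z_{0.05} + z_{0.10} = 1.645 + 1.282 = 2.926.
δ = d·√n ⇒ d = δ/√n = 2.926/√216 = 0.1991.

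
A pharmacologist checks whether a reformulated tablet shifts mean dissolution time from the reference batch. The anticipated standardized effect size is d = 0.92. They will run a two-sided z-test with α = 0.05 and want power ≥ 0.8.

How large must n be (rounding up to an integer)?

n = 10

Set Φ(δ − 1.960) = 0.8; then δ − 1.960 = Φ⁻¹(0.8) = 0.842, giving δ = 2.802.
(For δ > 0 the lower-tail rejection region contributes negligibly to power, so the one-term inversion is standard.)
δ = d·√n ⇒ n = (δ/d)² = (2.802 / 0.92)² = 9.27.
Rounding up, n = 10.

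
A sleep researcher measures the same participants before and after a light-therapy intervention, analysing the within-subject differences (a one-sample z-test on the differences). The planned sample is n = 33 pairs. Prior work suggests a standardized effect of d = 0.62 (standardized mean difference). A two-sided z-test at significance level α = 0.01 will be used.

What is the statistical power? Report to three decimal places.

Noncentrality parameter: λ = d·√n = 0.62 × √33 = 3.5616
Critical value for a two-sided test at α = 0.01: z_{α/2} = 2.576.
Power = Φ(λ − 2.576) + Φ(−λ − 2.576) = Φ(0.986) + Φ(-6.137) = 0.8379 + 0.0000 = 0.8379.

Power ≈ 0.838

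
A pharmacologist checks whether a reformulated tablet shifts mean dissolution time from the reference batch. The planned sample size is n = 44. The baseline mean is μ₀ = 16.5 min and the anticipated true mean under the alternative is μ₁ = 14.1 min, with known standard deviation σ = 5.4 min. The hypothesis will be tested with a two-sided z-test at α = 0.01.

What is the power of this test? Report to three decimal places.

Power ≈ 0.645

Standardized effect: d = |μ₁ − μ₀| / σ = |14.1 − 16.5| / 5.4 = 0.4444
Noncentrality parameter: δ = d·√n = 0.4444 × √44 = 2.9481
Critical value for a two-sided test at α = 0.01: z_{α/2} = 2.576.
Power = Φ(δ − 2.576) + Φ(−δ − 2.576) = Φ(0.372) + Φ(-5.524) = 0.6452 + 0.0000 = 0.6452.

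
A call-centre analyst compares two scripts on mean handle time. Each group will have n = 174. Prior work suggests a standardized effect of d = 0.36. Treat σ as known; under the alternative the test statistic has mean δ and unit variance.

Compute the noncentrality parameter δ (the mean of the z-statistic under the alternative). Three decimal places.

δ = d·√(n/2) = 0.36 × √(174/2) = 3.3579

δ ≈ 3.358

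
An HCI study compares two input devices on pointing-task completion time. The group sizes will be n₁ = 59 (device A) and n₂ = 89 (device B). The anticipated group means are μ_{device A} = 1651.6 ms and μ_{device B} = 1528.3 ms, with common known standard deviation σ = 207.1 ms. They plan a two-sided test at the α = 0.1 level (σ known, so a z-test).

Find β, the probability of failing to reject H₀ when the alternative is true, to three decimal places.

Standardized effect: d = |μ_{device A} − μ_{device B}| / σ = |1651.6 − 1528.3| / 207.1 = 0.5954
Noncentrality parameter: δ = d / √(1/n₁ + 1/n₂) = 0.5954 / √(1/59 + 1/89) = 3.5463
Critical value for a two-sided test at α = 0.1: z_{α/2} = 1.645.
Power = Φ(δ − 1.645) + Φ(−δ − 1.645) = Φ(1.901) + Φ(-5.191) = 0.9714 + 0.0000 = 0.9714.
Type II error: β = 1 − power = 1 − 0.9714 = 0.0286.

β ≈ 0.029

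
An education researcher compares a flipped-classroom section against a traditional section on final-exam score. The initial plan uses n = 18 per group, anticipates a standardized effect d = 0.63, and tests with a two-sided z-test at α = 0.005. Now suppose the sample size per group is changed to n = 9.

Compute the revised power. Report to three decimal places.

Power ≈ 0.071

With n = 9 per group: δ = d·√(n/2) = 0.63 × √(9/2) = 1.3364. Critical value z_{0.0025} = 2.807.
Revised power = Φ(δ − 2.807) + Φ(−δ − 2.807) = Φ(-1.471) + Φ(-4.143) = 0.0707 + 0.0000 = 0.0707.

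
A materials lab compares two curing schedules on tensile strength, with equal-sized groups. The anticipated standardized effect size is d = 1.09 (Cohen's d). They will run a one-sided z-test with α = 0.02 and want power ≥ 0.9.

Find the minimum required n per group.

Set Φ(δ − 2.054) = 0.9; then δ − 2.054 = Φ⁻¹(0.9) = 1.282, giving δ = 3.335.
δ = d·√(n/2) ⇒ n = 2(δ/d)² = 2 × (3.335 / 1.09)² = 18.73.
Round up to the next whole unit.

n = 19 per group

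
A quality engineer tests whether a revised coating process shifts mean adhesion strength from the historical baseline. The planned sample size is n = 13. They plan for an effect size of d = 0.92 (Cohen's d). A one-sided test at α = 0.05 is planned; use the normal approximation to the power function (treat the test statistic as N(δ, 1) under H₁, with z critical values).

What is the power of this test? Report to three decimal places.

Noncentrality parameter: δ = d·√n = 0.92 × √13 = 3.3171
Critical value for a one-sided test at α = 0.05: z_α = 1.645.
Power = Φ(δ − 1.645) = Φ(1.672) = 0.9528.

Power ≈ 0.953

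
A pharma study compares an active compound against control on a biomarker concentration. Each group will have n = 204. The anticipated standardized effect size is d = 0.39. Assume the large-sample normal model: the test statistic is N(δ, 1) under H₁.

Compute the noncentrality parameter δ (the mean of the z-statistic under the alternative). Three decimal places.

The noncentrality parameter scales effect size by the design's sample-size factor: δ = d·√(n/2) = 0.39 × √(204/2) = 3.9388

δ ≈ 3.939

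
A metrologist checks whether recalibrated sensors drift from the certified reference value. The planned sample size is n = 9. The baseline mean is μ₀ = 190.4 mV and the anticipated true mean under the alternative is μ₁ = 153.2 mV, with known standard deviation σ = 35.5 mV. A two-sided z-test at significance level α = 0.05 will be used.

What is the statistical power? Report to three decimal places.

Standardized effect: d = |μ₁ − μ₀| / σ = |153.2 − 190.4| / 35.5 = 1.0479
Noncentrality parameter: λ = d·√n = 1.0479 × √9 = 3.1437
Critical value for a two-sided test at α = 0.05: z_{α/2} = 1.960.
Power = Φ(λ − 1.960) + Φ(−λ − 1.960) = Φ(1.184) + Φ(-5.104) = 0.8817 + 0.0000 = 0.8817.

Power ≈ 0.882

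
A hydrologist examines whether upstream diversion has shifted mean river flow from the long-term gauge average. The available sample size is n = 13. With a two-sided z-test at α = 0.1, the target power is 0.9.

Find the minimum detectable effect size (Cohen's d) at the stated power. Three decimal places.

Need Φ(δ − 1.645) = 0.9, so δ = 1.645 + 1.282 = 2.926.
(The second rejection-region term Φ(−δ − z_{α/2}) is negligible and dropped.)
δ = d·√n ⇒ d = δ/√n = 2.926/√13 = 0.8116.

d ≈ 0.812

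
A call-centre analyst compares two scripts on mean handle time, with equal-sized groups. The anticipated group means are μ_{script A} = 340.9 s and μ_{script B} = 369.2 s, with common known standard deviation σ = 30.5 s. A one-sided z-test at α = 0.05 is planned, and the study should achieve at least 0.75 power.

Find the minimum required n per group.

n = 13 per group

Standardized effect: d = |μ_{script A} − μ_{script B}| / σ = |340.9 − 369.2| / 30.5 = 0.9279
Set Φ(δ − 1.645) = 0.75; then δ − 1.645 = Φ⁻¹(0.75) = 0.674, giving δ = 2.319.
δ = d·√(n/2) ⇒ n = 2(δ/d)² = 2 × (2.319 / 0.9279)² = 12.50.
Rounding up, n = 13 per group.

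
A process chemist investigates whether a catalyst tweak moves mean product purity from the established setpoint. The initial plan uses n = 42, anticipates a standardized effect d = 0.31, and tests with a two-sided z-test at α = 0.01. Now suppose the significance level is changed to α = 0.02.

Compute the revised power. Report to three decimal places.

δ = d·√n = 0.31 × √42 = 2.0090 (unchanged). New critical value: z_{0.01} = 2.326.
Revised power = Φ(δ − 2.326) + Φ(−δ − 2.326) = Φ(-0.317) + Φ(-4.335) = 0.3755 + 0.0000 = 0.3755.

Power ≈ 0.376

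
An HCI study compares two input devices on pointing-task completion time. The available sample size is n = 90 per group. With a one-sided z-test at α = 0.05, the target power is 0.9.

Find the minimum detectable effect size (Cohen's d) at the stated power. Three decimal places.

d ≈ 0.436

Need Φ(δ − 1.645) = 0.9, so δ = 1.645 + 1.282 = 2.926.
δ = d·√(n/2) ⇒ d = δ/√(n/2) = 2.926/√(90/2) = 0.4362.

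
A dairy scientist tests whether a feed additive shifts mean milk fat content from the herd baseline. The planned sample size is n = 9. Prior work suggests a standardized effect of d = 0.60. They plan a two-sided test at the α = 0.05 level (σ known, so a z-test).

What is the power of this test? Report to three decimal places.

Power ≈ 0.437

Noncentrality parameter: δ = d·√n = 0.60 × √9 = 1.8000
Two-sided α = 0.05 → critical value z_{0.025} = 1.960.
Power = Φ(δ − 1.960) + Φ(−δ − 1.960) = Φ(-0.160) + Φ(-3.760) = 0.4365 + 0.0001 = 0.4365.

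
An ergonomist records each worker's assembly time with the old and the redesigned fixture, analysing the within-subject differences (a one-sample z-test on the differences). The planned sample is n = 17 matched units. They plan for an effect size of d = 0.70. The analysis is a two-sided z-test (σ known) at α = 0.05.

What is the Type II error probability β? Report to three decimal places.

Noncentrality parameter: λ = d·√n = 0.70 × √17 = 2.8862
Critical value for a two-sided test at α = 0.05: z_{α/2} = 1.960.
Power = Φ(λ − 1.960) + Φ(−λ − 1.960) = Φ(0.926) + Φ(-4.846) = 0.8228 + 0.0000 = 0.8228.
Type II error: β = 1 − power = 1 − 0.8228 = 0.1772.

β ≈ 0.177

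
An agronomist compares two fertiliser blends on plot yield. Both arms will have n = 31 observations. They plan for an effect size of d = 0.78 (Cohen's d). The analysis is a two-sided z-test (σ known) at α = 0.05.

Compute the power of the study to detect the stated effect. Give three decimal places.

Noncentrality parameter: δ = d·√(n/2) = 0.78 × √(31/2) = 3.0709
Two-sided α = 0.05 → critical value z_{0.025} = 1.960.
Power = Φ(δ − 1.960) + Φ(−δ − 1.960) = Φ(1.111) + Φ(-5.031) = 0.8667 + 0.0000 = 0.8667.

Power ≈ 0.867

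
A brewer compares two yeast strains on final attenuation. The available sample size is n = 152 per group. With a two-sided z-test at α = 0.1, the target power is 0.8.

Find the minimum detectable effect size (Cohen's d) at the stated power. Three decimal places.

d ≈ 0.285

Required noncentrality: δ = z_{0.05} + z_{0.20} = 1.645 + 0.842 = 2.486.
(The second rejection-region term Φ(−δ − z_{α/2}) is negligible and dropped.)
δ = d·√(n/2) ⇒ d = δ/√(n/2) = 2.486/√(152/2) = 0.2852.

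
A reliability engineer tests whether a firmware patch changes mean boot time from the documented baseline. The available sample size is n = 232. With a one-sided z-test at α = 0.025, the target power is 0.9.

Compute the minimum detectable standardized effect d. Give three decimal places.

Required noncentrality: δ = z_{0.025} + z_{0.10} = 1.960 + 1.282 = 3.242.
δ = d·√n ⇒ d = δ/√n = 3.242/√232 = 0.2128.

d ≈ 0.213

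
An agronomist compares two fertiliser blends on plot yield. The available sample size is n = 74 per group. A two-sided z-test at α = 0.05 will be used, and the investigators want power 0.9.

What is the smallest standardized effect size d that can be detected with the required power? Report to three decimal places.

d ≈ 0.533

Required noncentrality: δ = z_{0.025} + z_{0.10} = 1.960 + 1.282 = 3.242.
(Lower-tail contribution to power is negligible for δ > 0.)
δ = d·√(n/2) ⇒ d = δ/√(n/2) = 3.242/√(74/2) = 0.5329.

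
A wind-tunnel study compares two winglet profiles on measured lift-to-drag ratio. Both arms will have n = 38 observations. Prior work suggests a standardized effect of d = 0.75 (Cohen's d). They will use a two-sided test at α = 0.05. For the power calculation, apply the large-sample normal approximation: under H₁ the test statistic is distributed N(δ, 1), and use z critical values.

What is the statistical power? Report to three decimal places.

Power ≈ 0.905

Noncentrality parameter: δ = d·√(n/2) = 0.75 × √(38/2) = 3.2692
Critical value for a two-sided test at α = 0.05: z_{α/2} = 1.960.
Power = Φ(δ − 1.960) + Φ(−δ − 1.960) = Φ(1.309) + Φ(-5.229) = 0.9048 + 0.0000 = 0.9048.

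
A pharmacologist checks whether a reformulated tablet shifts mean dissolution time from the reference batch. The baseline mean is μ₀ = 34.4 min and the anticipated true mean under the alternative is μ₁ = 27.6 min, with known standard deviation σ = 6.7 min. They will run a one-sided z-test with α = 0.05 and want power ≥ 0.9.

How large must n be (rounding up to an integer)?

n = 9

Standardized effect: d = |μ₁ − μ₀| / σ = |27.6 − 34.4| / 6.7 = 1.0149
Set Φ(δ − 1.645) = 0.9; then δ − 1.645 = Φ⁻¹(0.9) = 1.282, giving δ = 2.926.
δ = d·√n ⇒ n = (δ/d)² = (2.926 / 1.0149)² = 8.31.
Round up to the next whole unit.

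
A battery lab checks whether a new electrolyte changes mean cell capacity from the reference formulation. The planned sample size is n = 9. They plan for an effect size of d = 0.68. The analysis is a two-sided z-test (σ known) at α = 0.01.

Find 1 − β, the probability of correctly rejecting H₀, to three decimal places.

Noncentrality parameter: λ = d·√n = 0.68 × √9 = 2.0400
Two-sided α = 0.01 → critical value z_{0.005} = 2.576.
Power = Φ(λ − 2.576) + Φ(−λ − 2.576) = Φ(-0.536) + Φ(-4.616) = 0.2960 + 0.0000 = 0.2960.

Power ≈ 0.296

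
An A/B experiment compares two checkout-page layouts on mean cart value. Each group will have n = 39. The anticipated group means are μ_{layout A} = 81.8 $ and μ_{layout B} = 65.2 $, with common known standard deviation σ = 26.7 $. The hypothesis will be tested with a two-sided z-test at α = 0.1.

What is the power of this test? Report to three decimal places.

Power ≈ 0.864

Standardized effect: d = |μ_{layout A} − μ_{layout B}| / σ = |81.8 − 65.2| / 26.7 = 0.6217
Noncentrality parameter: δ = d·√(n/2) = 0.6217 × √(39/2) = 2.7455
Critical value for a two-sided test at α = 0.1: z_{α/2} = 1.645.
Power = Φ(δ − 1.645) + Φ(−δ − 1.645) = Φ(1.101) + Φ(-4.390) = 0.8645 + 0.0000 = 0.8645.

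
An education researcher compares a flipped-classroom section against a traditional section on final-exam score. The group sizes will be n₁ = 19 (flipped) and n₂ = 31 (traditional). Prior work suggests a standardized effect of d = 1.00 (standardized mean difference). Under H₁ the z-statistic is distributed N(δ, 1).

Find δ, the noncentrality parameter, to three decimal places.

δ ≈ 3.432

The noncentrality parameter scales effect size by the design's sample-size factor: δ = d / √(1/n₁ + 1/n₂) = 1.00 / √(1/19 + 1/31) = 3.4322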